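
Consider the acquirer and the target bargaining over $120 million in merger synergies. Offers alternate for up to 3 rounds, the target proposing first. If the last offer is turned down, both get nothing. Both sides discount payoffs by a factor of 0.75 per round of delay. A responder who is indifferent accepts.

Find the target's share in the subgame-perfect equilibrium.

97.5

Round 3 (the target proposes): rejection yields 0 for the acquirer; the target offers 0 and keeps 120.
Round 2 (the acquirer proposes): the target can get 120 next round, worth 0.75 × 120 = 90 now. The acquirer offers 90 and keeps 120 − 90 = 30.
Round 1 (the target proposes): the acquirer can get 30 next round, worth 0.75 × 30 = 22.5 now; the target offers that and keeps 97.5.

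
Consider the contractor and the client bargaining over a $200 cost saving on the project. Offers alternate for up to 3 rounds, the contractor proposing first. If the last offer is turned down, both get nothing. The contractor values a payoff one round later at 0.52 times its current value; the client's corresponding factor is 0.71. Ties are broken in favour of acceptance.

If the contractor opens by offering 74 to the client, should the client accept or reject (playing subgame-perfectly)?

Work out the client's continuation value if the offer is rejected.
Round 3 (the contractor proposes): rejection yields 0 for the client; the contractor offers 0 and keeps 200.
Round 2 (the client proposes): the contractor can get 200 next round, worth 0.52 × 200 = 104 now; the client offers that and keeps 96.
So by rejecting in round 1, the client gets 96 next round, worth 0.71 × 96 = 68.16 now.
Offer 74 ≥ 68.16, so the client accepts.

Accept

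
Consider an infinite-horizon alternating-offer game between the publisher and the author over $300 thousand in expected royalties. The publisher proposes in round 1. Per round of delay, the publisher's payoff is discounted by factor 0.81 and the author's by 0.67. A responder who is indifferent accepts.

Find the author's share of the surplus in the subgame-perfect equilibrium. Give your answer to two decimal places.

In a stationary SPE each proposer offers the other exactly their discounted continuation value.
If the publisher keeps x when proposing and the author keeps y when proposing, then x = 300 − 0.67y and y = 300 − 0.81x.
Solving: x = 300(1 − 0.67) / (1 − 0.81·0.67) = 99 / 0.4573 ≈ 216.4881.
The author gets 300 − 216.4881 ≈ 83.5119.

83.51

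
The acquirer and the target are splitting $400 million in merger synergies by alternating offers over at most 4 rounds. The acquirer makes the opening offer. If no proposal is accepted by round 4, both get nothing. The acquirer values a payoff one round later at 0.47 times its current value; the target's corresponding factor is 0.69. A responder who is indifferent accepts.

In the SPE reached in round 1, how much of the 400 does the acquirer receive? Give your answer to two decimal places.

Round 4 (the target proposes): rejection yields 0 for the acquirer; the target offers 0 and keeps 400.
Round 3 (the acquirer proposes): the target can get 400 next round, worth 0.69 × 400 = 276 now, so the acquirer offers 276, keeping 124.
Round 2 (the target proposes): the acquirer can get 124 next round, worth 0.47 × 124 = 58.28 now, so the target offers 58.28, keeping 341.72.
Round 1 (the acquirer proposes): the target can get 341.72 next round, worth 0.69 × 341.72 = 235.7868 now; the acquirer offers that and keeps 164.2132.

164.21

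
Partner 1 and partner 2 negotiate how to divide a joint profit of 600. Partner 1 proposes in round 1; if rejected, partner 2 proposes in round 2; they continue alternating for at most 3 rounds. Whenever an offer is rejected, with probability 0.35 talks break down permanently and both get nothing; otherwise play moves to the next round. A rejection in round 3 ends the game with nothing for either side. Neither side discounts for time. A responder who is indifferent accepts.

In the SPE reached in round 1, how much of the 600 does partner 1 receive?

Round 3 (partner 1 proposes): partner 2 will accept anything ≥ 0, so partner 1 offers 0 and keeps 600.
Round 2 (partner 2 proposes): rejecting gives partner 1 an expected 0.65 × 600 = 390; partner 2 offers that and keeps 210.
Round 1 (partner 1 proposes): rejecting gives partner 2 an expected 0.65 × 210 = 136.5; partner 1 offers that and keeps 463.5.

463.5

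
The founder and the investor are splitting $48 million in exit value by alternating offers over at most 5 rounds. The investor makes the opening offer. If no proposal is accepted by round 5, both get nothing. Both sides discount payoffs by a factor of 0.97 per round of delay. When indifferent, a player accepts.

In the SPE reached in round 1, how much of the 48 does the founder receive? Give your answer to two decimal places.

Round 5 (the investor proposes): rejection yields 0 for the founder; the investor offers 0 and keeps 48.
Round 4 (the founder proposes): the investor can get 48 next round, worth 0.97 × 48 = 46.56 now; the founder offers that and keeps 1.44.
Round 3 (the investor proposes): the founder can get 1.44 next round, worth 0.97 × 1.44 = 1.3968 now. The investor offers 1.3968 and keeps 48 − 1.3968 = 46.6032.
Round 2 (the founder proposes): the investor can get 46.6032 next round, worth 0.97 × 46.6032 = 45.205104 now; the founder offers that and keeps 2.794896.
Round 1 (the investor proposes): the founder can get 2.794896 next round, worth 0.97 × 2.794896 = 2.71104912 now. The investor offers 2.71104912 and keeps 48 − 2.71104912 = 45.28895088.

2.71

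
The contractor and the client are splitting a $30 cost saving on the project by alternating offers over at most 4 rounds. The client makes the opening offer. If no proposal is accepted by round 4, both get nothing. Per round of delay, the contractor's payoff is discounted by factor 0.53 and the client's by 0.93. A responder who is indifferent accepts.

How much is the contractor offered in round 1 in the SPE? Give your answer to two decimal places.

8.95

Round 4 (the contractor proposes): rejection yields 0 for the client; the contractor offers 0 and keeps 30.
Round 3 (the client proposes): the contractor can get 30 next round, worth 0.53 × 30 = 15.9 now. The client offers 15.9 and keeps 30 − 15.9 = 14.1.
Round 2 (the contractor proposes): the client can get 14.1 next round, worth 0.93 × 14.1 = 13.113 now; the contractor offers that and keeps 16.887.
Round 1 (the client proposes): the contractor can get 16.887 next round, worth 0.53 × 16.887 = 8.95011 now; the client offers that and keeps 21.04989.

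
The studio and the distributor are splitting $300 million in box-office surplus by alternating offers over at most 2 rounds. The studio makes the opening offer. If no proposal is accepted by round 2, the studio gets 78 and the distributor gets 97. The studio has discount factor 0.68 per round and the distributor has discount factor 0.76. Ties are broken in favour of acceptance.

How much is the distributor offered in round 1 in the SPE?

168.72

Round 2 (the distributor proposes): the studio gets 78 if talks fail, so the distributor offers 78 and keeps 222.
Round 1 (the studio proposes): the distributor can get 222 next round, worth 0.76 × 222 = 168.72 now; the studio offers that and keeps 131.28.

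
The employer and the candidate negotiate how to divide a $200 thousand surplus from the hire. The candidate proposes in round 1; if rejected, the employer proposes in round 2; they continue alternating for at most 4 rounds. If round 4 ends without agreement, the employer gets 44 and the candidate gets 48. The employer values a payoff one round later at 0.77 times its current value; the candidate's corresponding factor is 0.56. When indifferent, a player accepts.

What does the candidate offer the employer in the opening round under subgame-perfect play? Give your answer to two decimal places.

Round 4 (the employer proposes): the candidate gets 48 if talks fail, so the employer offers 48 and keeps 152.
Round 3 (the candidate proposes): the employer can get 152 next round, worth 0.77 × 152 = 117.04 now. The candidate offers 117.04 and keeps 200 − 117.04 = 82.96.
Round 2 (the employer proposes): the candidate can get 82.96 next round, worth 0.56 × 82.96 = 46.4576 now, so the employer offers 46.4576, keeping 153.5424.
Round 1 (the candidate proposes): the employer can get 153.5424 next round, worth 0.77 × 153.5424 = 118.227648 now. The candidate offers 118.227648 and keeps 200 − 118.227648 = 81.772352.

118.23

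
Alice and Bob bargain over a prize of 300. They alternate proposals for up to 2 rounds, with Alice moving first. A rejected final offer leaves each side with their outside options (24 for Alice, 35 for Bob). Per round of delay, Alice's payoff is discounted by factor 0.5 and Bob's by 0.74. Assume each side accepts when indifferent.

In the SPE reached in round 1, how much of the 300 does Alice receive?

Round 2 (Bob proposes): Alice gets 24 if talks fail, so Bob offers 24 and keeps 276.
Round 1 (Alice proposes): Bob can get 276 next round, worth 0.74 × 276 = 204.24 now. Alice offers 204.24 and keeps 300 − 204.24 = 95.76.

95.76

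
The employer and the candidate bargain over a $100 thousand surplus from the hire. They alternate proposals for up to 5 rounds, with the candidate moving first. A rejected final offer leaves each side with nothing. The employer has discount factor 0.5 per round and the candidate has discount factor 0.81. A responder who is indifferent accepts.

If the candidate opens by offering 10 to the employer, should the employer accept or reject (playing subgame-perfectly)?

Round 5 (the candidate proposes): the employer will accept anything ≥ 0, so the candidate offers 0 and keeps 100.
Round 4 (the employer proposes): the candidate can get 100 next round, worth 0.81 × 100 = 81 now, so the employer offers 81, keeping 19.
Round 3 (the candidate proposes): the employer can get 19 next round, worth 0.5 × 19 = 9.5 now; the candidate offers that and keeps 90.5.
Round 2 (the employer proposes): the candidate can get 90.5 next round, worth 0.81 × 90.5 = 73.305 now, so the employer offers 73.305, keeping 26.695.
So by rejecting in round 1, the employer gets 26.695 next round, worth 0.5 × 26.695 = 13.3475 now.
Offer 10 < 13.3475, so the employer rejects.

Reject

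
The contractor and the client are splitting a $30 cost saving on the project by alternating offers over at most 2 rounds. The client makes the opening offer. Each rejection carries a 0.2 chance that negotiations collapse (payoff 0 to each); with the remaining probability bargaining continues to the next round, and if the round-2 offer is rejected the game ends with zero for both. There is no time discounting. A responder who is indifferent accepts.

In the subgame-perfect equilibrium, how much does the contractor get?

24

Round 2 (the contractor proposes): rejection yields 0 for the client; the contractor offers 0 and keeps 30.
Round 1 (the client proposes): rejecting gives the contractor an expected 0.8 × 30 = 24. The client offers 24 and keeps 30 − 24 = 6.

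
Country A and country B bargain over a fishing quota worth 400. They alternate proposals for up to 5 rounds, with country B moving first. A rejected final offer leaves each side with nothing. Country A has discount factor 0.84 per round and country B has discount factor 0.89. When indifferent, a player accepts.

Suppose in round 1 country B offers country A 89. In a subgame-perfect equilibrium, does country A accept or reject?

Work out country A's continuation value if the offer is rejected.
Round 5 (country B proposes): country A will accept anything ≥ 0, so country B offers 0 and keeps 400.
Round 4 (country A proposes): country B can get 400 next round, worth 0.89 × 400 = 356 now. Country A offers 356 and keeps 400 − 356 = 44.
Round 3 (country B proposes): country A can get 44 next round, worth 0.84 × 44 = 36.96 now, so country B offers 36.96, keeping 363.04.
Round 2 (country A proposes): country B can get 363.04 next round, worth 0.89 × 363.04 = 323.1056 now; country A offers that and keeps 76.8944.
So by rejecting in round 1, country A gets 76.8944 next round, worth 0.84 × 76.8944 = 64.591296 now.
Offer 89 ≥ 64.591296, so country A accepts.

Accept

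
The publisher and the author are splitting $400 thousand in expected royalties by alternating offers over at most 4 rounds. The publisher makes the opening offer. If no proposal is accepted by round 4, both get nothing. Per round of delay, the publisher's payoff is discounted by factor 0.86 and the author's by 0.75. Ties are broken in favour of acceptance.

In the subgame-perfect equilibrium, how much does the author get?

235.5

Round 4 (the author proposes): the publisher will accept anything ≥ 0, so the author offers 0 and keeps 400.
Round 3 (the publisher proposes): the author can get 400 next round, worth 0.75 × 400 = 300 now, so the publisher offers 300, keeping 100.
Round 2 (the author proposes): the publisher can get 100 next round, worth 0.86 × 100 = 86 now; the author offers that and keeps 314.
Round 1 (the publisher proposes): the author can get 314 next round, worth 0.75 × 314 = 235.5 now, so the publisher offers 235.5, keeping 164.5.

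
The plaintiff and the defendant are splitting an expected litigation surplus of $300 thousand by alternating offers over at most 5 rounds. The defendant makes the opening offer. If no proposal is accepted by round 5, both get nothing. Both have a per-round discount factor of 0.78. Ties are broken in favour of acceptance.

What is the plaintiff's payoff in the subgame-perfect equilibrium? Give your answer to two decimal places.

Solve by backward induction from round 5.
Round 5 (the defendant proposes): rejection yields 0 for the plaintiff; the defendant offers 0 and keeps 300.
Round 4 (the plaintiff proposes): the defendant can get 300 next round, worth 0.78 × 300 = 234 now; the plaintiff offers that and keeps 66.
Round 3 (the defendant proposes): the plaintiff can get 66 next round, worth 0.78 × 66 = 51.48 now; the defendant offers that and keeps 248.52.
Round 2 (the plaintiff proposes): the defendant can get 248.52 next round, worth 0.78 × 248.52 = 193.8456 now; the plaintiff offers that and keeps 106.1544.
Round 1 (the defendant proposes): the plaintiff can get 106.1544 next round, worth 0.78 × 106.1544 = 82.800432 now, so the defendant offers 82.800432, keeping 217.199568.

82.80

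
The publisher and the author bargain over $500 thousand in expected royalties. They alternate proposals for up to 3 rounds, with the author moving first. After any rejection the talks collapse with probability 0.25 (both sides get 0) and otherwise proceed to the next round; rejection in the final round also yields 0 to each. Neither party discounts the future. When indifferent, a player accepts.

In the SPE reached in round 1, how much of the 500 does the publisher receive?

93.75

Round 3 (the author proposes): rejection yields 0 for the publisher; the author offers 0 and keeps 500.
Round 2 (the publisher proposes): rejecting gives the author an expected 0.75 × 500 = 375, so the publisher offers 375, keeping 125.
Round 1 (the author proposes): rejecting gives the publisher an expected 0.75 × 125 = 93.75, so the author offers 93.75, keeping 406.25.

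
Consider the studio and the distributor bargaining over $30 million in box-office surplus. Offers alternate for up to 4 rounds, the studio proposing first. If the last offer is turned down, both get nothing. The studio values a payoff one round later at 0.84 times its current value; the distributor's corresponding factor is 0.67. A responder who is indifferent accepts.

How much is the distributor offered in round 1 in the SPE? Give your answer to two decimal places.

14.53

Round 4 (the distributor proposes): rejection yields 0 for the studio; the distributor offers 0 and keeps 30.
Round 3 (the studio proposes): the distributor can get 30 next round, worth 0.67 × 30 = 20.1 now; the studio offers that and keeps 9.9.
Round 2 (the distributor proposes): the studio can get 9.9 next round, worth 0.84 × 9.9 = 8.316 now; the distributor offers that and keeps 21.684.
Round 1 (the studio proposes): the distributor can get 21.684 next round, worth 0.67 × 21.684 = 14.52828 now, so the studio offers 14.52828, keeping 15.47172.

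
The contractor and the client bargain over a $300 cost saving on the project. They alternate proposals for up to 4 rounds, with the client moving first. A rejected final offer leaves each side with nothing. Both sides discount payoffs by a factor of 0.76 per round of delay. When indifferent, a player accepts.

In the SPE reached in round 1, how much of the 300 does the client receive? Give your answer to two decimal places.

113.59

Round 4 (the contractor proposes): rejection yields 0 for the client; the contractor offers 0 and keeps 300.
Round 3 (the client proposes): the contractor can get 300 next round, worth 0.76 × 300 = 228 now. The client offers 228 and keeps 300 − 228 = 72.
Round 2 (the contractor proposes): the client can get 72 next round, worth 0.76 × 72 = 54.72 now. The contractor offers 54.72 and keeps 300 − 54.72 = 245.28.
Round 1 (the client proposes): the contractor can get 245.28 next round, worth 0.76 × 245.28 = 186.4128 now, so the client offers 186.4128, keeping 113.5872.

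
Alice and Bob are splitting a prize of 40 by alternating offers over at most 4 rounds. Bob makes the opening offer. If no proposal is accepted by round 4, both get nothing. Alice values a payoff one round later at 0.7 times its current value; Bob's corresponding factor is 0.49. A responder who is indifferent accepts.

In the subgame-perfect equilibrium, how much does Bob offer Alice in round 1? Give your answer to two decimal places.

Round 4 (Alice proposes): Bob will accept anything ≥ 0, so Alice offers 0 and keeps 40.
Round 3 (Bob proposes): Alice can get 40 next round, worth 0.7 × 40 = 28 now; Bob offers that and keeps 12.
Round 2 (Alice proposes): Bob can get 12 next round, worth 0.49 × 12 = 5.88 now, so Alice offers 5.88, keeping 34.12.
Round 1 (Bob proposes): Alice can get 34.12 next round, worth 0.7 × 34.12 = 23.884 now, so Bob offers 23.884, keeping 16.116.

23.88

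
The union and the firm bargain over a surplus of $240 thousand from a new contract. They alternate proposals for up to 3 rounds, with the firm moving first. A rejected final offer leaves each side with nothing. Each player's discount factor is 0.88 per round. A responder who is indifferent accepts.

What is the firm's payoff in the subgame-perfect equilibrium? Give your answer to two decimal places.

214.66

By backward induction:
Round 3 (the firm proposes): rejection yields 0 for the union; the firm offers 0 and keeps 240.
Round 2 (the union proposes): the firm can get 240 next round, worth 0.88 × 240 = 211.2 now; the union offers that and keeps 28.8.
Round 1 (the firm proposes): the union can get 28.8 next round, worth 0.88 × 28.8 = 25.344 now, so the firm offers 25.344, keeping 214.656.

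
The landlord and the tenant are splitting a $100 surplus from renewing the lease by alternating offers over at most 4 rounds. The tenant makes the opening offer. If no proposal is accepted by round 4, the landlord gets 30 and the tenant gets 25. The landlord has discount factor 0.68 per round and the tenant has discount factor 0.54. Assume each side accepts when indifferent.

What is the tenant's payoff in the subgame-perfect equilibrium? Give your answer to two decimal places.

Work backward from the last round.
Round 4 (the landlord proposes): the tenant gets 25 if talks fail, so the landlord offers 25 and keeps 75.
Round 3 (the tenant proposes): the landlord can get 75 next round, worth 0.68 × 75 = 51 now, so the tenant offers 51, keeping 49.
Round 2 (the landlord proposes): the tenant can get 49 next round, worth 0.54 × 49 = 26.46 now, so the landlord offers 26.46, keeping 73.54.
Round 1 (the tenant proposes): the landlord can get 73.54 next round, worth 0.68 × 73.54 = 50.0072 now, so the tenant offers 50.0072, keeping 49.9928.

49.99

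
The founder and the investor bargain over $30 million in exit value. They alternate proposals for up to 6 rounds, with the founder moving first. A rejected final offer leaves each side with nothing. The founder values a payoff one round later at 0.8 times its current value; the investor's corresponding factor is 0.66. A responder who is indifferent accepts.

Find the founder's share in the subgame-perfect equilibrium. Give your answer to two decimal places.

Round 6 (the investor proposes): the founder will accept anything ≥ 0, so the investor offers 0 and keeps 30.
Round 5 (the founder proposes): the investor can get 30 next round, worth 0.66 × 30 = 19.8 now, so the founder offers 19.8, keeping 10.2.
Round 4 (the investor proposes): the founder can get 10.2 next round, worth 0.8 × 10.2 = 8.16 now. The investor offers 8.16 and keeps 30 − 8.16 = 21.84.
Round 3 (the founder proposes): the investor can get 21.84 next round, worth 0.66 × 21.84 = 14.4144 now, so the founder offers 14.4144, keeping 15.5856.
Round 2 (the investor proposes): the founder can get 15.5856 next round, worth 0.8 × 15.5856 = 12.46848 now; the investor offers that and keeps 17.53152.
Round 1 (the founder proposes): the investor can get 17.53152 next round, worth 0.66 × 17.53152 = 11.5708032 now, so the founder offers 11.5708032, keeping 18.4291968.

18.43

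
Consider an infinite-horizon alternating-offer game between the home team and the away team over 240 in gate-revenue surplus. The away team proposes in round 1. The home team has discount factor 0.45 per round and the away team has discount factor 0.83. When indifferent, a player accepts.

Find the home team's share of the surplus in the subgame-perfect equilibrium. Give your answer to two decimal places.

Let x be the away team's share when the away team proposes and y be the home team's share when the home team proposes.
The home team accepts iff offered ≥ 0.45·y, so x = 240 − 0.45y. Symmetrically y = 240 − 0.83x.
Substituting: x = 240 − 0.45(240 − 0.83x), giving x(1 − 0.83·0.45) = 240(1 − 0.45).
So x = 240 × 0.55 / 0.6265 ≈ 210.6943, and the home team receives 240 − x ≈ 29.3057.

29.31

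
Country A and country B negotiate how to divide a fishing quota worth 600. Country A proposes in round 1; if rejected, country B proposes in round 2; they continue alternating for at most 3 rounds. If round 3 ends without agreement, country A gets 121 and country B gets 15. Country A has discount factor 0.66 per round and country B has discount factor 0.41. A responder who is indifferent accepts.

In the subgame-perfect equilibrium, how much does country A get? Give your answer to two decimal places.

Round 3 (country A proposes): country B gets 15 if talks fail, so country A offers 15 and keeps 585.
Round 2 (country B proposes): country A can get 585 next round, worth 0.66 × 585 = 386.1 now. Country B offers 386.1 and keeps 600 − 386.1 = 213.9.
Round 1 (country A proposes): country B can get 213.9 next round, worth 0.41 × 213.9 = 87.699 now, so country A offers 87.699, keeping 512.301.

512.30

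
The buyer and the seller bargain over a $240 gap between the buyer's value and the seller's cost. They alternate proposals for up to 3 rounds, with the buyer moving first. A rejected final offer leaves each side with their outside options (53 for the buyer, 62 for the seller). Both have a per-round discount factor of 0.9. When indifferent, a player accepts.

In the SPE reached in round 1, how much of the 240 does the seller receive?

71.82

Work backward from the last round.
Round 3 (the buyer proposes): the seller gets 62 if talks fail, so the buyer offers 62 and keeps 178.
Round 2 (the seller proposes): the buyer can get 178 next round, worth 0.9 × 178 = 160.2 now. The seller offers 160.2 and keeps 240 − 160.2 = 79.8.
Round 1 (the buyer proposes): the seller can get 79.8 next round, worth 0.9 × 79.8 = 71.82 now. The buyer offers 71.82 and keeps 240 − 71.82 = 168.18.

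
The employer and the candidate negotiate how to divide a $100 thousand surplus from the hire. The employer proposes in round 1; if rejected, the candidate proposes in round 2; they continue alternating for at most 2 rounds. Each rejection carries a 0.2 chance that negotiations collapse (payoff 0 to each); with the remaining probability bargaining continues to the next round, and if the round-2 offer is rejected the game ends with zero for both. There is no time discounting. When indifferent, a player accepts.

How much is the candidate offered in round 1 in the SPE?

80

Round 2 (the candidate proposes): rejection yields 0 for the employer; the candidate offers 0 and keeps 100.
Round 1 (the employer proposes): rejecting gives the candidate an expected 0.8 × 100 = 80. The employer offers 80 and keeps 100 − 80 = 20.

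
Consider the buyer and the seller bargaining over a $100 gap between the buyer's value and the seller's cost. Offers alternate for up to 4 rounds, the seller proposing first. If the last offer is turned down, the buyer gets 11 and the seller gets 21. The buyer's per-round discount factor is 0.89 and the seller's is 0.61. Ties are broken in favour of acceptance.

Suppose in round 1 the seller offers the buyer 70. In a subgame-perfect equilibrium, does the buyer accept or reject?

Round 4 (the buyer proposes): the seller gets 21 if talks fail, so the buyer offers 21 and keeps 79.
Round 3 (the seller proposes): the buyer can get 79 next round, worth 0.89 × 79 = 70.31 now. The seller offers 70.31 and keeps 100 − 70.31 = 29.69.
Round 2 (the buyer proposes): the seller can get 29.69 next round, worth 0.61 × 29.69 = 18.1109 now; the buyer offers that and keeps 81.8891.
So by rejecting in round 1, the buyer gets 81.8891 next round, worth 0.89 × 81.8891 = 72.881299 now.
Offer 70 < 72.881299, so the buyer rejects.

Reject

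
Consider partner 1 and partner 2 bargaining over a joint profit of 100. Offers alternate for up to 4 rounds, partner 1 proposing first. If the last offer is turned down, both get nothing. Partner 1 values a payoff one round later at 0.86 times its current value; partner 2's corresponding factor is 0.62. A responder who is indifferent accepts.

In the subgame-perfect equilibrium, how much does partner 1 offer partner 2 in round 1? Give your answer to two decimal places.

41.74

Round 4 (partner 2 proposes): partner 1 will accept anything ≥ 0, so partner 2 offers 0 and keeps 100.
Round 3 (partner 1 proposes): partner 2 can get 100 next round, worth 0.62 × 100 = 62 now. Partner 1 offers 62 and keeps 100 − 62 = 38.
Round 2 (partner 2 proposes): partner 1 can get 38 next round, worth 0.86 × 38 = 32.68 now, so partner 2 offers 32.68, keeping 67.32.
Round 1 (partner 1 proposes): partner 2 can get 67.32 next round, worth 0.62 × 67.32 = 41.7384 now; partner 1 offers that and keeps 58.2616.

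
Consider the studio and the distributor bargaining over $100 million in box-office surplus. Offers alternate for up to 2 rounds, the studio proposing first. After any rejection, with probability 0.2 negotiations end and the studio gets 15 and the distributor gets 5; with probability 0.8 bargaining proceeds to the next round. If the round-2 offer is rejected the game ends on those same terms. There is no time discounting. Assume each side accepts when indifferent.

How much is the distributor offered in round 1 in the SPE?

Round 2 (the distributor proposes): the studio gets 15 if talks fail, so the distributor offers 15 and keeps 85.
Round 1 (the studio proposes): rejecting gives the distributor an expected 0.8 × 85 + 0.2 × 5 = 69; the studio offers that and keeps 31.

69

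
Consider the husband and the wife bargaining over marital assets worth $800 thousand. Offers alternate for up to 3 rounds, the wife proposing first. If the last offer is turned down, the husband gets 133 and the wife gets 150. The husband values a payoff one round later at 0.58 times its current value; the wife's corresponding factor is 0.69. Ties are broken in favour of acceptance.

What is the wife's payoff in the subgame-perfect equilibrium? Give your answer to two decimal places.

Round 3 (the wife proposes): the husband gets 133 if talks fail, so the wife offers 133 and keeps 667.
Round 2 (the husband proposes): the wife can get 667 next round, worth 0.69 × 667 = 460.23 now, so the husband offers 460.23, keeping 339.77.
Round 1 (the wife proposes): the husband can get 339.77 next round, worth 0.58 × 339.77 = 197.0666 now; the wife offers that and keeps 602.9334.

602.93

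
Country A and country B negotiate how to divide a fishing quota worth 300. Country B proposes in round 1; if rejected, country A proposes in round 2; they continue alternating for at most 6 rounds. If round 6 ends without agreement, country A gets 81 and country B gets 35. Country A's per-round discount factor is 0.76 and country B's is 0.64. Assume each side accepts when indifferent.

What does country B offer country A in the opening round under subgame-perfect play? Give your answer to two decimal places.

169.65

By backward induction:
Round 6 (country A proposes): country B gets 35 if talks fail, so country A offers 35 and keeps 265.
Round 5 (country B proposes): country A can get 265 next round, worth 0.76 × 265 = 201.4 now. Country B offers 201.4 and keeps 300 − 201.4 = 98.6.
Round 4 (country A proposes): country B can get 98.6 next round, worth 0.64 × 98.6 = 63.104 now; country A offers that and keeps 236.896.
Round 3 (country B proposes): country A can get 236.896 next round, worth 0.76 × 236.896 = 180.04096 now. Country B offers 180.04096 and keeps 300 − 180.04096 = 119.95904.
Round 2 (country A proposes): country B can get 119.95904 next round, worth 0.64 × 119.95904 = 76.7737856 now. Country A offers 76.7737856 and keeps 300 − 76.7737856 = 223.2262144.
Round 1 (country B proposes): country A can get 223.2262144 next round, worth 0.76 × 223.2262144 = 169.651922944 now, so country B offers 169.651922944, keeping 130.348077056.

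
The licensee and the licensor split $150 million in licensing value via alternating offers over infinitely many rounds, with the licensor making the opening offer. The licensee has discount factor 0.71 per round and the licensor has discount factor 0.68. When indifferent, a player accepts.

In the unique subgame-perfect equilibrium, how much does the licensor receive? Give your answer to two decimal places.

84.11

In a stationary SPE each proposer offers the other exactly their discounted continuation value.
If the licensor keeps x when proposing and the licensee keeps y when proposing, then x = 150 − 0.71y and y = 150 − 0.68x.
Solving: x = 150(1 − 0.71) / (1 − 0.68·0.71) = 43.5 / 0.5172 ≈ 84.1067.
The licensee gets 150 − 84.1067 ≈ 65.8933.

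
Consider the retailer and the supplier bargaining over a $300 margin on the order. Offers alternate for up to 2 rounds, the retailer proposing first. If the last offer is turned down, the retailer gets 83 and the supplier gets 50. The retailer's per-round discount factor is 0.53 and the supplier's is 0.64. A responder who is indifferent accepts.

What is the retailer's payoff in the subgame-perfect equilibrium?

Solve by backward induction from round 2.
Round 2 (the supplier proposes): the retailer gets 83 if talks fail, so the supplier offers 83 and keeps 217.
Round 1 (the retailer proposes): the supplier can get 217 next round, worth 0.64 × 217 = 138.88 now. The retailer offers 138.88 and keeps 300 − 138.88 = 161.12.

161.12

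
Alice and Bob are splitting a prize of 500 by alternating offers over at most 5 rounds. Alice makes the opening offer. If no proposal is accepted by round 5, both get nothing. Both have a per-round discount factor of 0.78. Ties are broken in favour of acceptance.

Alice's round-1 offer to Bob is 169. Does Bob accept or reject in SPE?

Accept

Work out Bob's continuation value if the offer is rejected.
Round 5 (Alice proposes): rejection yields 0 for Bob; Alice offers 0 and keeps 500.
Round 4 (Bob proposes): Alice can get 500 next round, worth 0.78 × 500 = 390 now. Bob offers 390 and keeps 500 − 390 = 110.
Round 3 (Alice proposes): Bob can get 110 next round, worth 0.78 × 110 = 85.8 now; Alice offers that and keeps 414.2.
Round 2 (Bob proposes): Alice can get 414.2 next round, worth 0.78 × 414.2 = 323.076 now. Bob offers 323.076 and keeps 500 − 323.076 = 176.924.
So by rejecting in round 1, Bob gets 176.924 next round, worth 0.78 × 176.924 = 138.00072 now.
Offer 169 ≥ 138.00072, so Bob accepts.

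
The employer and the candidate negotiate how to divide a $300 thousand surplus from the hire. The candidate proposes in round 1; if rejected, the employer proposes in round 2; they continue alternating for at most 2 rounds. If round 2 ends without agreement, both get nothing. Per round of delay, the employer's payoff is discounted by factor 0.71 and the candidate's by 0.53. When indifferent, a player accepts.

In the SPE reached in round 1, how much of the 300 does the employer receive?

Round 2 (the employer proposes): rejection yields 0 for the candidate; the employer offers 0 and keeps 300.
Round 1 (the candidate proposes): the employer can get 300 next round, worth 0.71 × 300 = 213 now; the candidate offers that and keeps 87.

213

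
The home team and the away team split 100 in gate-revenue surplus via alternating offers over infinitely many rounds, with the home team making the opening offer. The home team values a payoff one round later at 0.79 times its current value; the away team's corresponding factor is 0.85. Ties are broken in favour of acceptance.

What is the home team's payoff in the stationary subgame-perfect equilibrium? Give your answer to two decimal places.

Let x be the home team's share when the home team proposes and y be the away team's share when the away team proposes.
The away team accepts iff offered ≥ 0.85·y, so x = 100 − 0.85y. Symmetrically y = 100 − 0.79x.
Substituting: x = 100 − 0.85(100 − 0.79x), giving x(1 − 0.79·0.85) = 100(1 − 0.85).
So x = 100 × 0.15 / 0.3285 ≈ 45.6621, and the away team receives 100 − x ≈ 54.3379.

45.66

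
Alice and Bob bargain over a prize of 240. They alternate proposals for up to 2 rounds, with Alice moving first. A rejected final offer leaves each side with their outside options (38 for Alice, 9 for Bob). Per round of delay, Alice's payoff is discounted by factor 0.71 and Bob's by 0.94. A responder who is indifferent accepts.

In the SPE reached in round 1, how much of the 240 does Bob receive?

Round 2 (Bob proposes): Alice gets 38 if talks fail, so Bob offers 38 and keeps 202.
Round 1 (Alice proposes): Bob can get 202 next round, worth 0.94 × 202 = 189.88 now. Alice offers 189.88 and keeps 240 − 189.88 = 50.12.

189.88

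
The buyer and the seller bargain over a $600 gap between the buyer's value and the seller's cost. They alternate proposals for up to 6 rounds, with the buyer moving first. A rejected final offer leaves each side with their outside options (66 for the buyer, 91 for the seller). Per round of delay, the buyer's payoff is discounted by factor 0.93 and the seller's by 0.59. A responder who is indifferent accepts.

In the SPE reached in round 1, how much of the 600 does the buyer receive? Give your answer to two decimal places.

Solve by backward induction from round 6.
Round 6 (the seller proposes): the buyer gets 66 if talks fail, so the seller offers 66 and keeps 534.
Round 5 (the buyer proposes): the seller can get 534 next round, worth 0.59 × 534 = 315.06 now, so the buyer offers 315.06, keeping 284.94.
Round 4 (the seller proposes): the buyer can get 284.94 next round, worth 0.93 × 284.94 = 264.9942 now, so the seller offers 264.9942, keeping 335.0058.
Round 3 (the buyer proposes): the seller can get 335.0058 next round, worth 0.59 × 335.0058 = 197.653422 now, so the buyer offers 197.653422, keeping 402.346578.
Round 2 (the seller proposes): the buyer can get 402.346578 next round, worth 0.93 × 402.346578 = 374.18231754 now, so the seller offers 374.18231754, keeping 225.81768246.
Round 1 (the buyer proposes): the seller can get 225.81768246 next round, worth 0.59 × 225.81768246 = 133.2324326514 now; the buyer offers that and keeps 466.7675673486.

466.77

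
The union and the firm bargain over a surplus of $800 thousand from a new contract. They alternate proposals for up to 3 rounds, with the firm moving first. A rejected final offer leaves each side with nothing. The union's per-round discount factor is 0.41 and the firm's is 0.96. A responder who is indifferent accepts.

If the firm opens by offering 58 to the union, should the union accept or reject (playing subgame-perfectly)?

Work out the union's continuation value if the offer is rejected.
Round 3 (the firm proposes): the union will accept anything ≥ 0, so the firm offers 0 and keeps 800.
Round 2 (the union proposes): the firm can get 800 next round, worth 0.96 × 800 = 768 now. The union offers 768 and keeps 800 − 768 = 32.
So by rejecting in round 1, the union gets 32 next round, worth 0.41 × 32 = 13.12 now.
Offer 58 ≥ 13.12, so the union accepts.

Accept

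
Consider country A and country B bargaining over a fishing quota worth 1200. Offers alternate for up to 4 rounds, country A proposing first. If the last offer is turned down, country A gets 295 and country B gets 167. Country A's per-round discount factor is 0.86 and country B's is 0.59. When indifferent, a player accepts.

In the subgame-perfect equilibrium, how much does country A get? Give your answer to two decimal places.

829.95

Round 4 (country B proposes): country A gets 295 if talks fail, so country B offers 295 and keeps 905.
Round 3 (country A proposes): country B can get 905 next round, worth 0.59 × 905 = 533.95 now. Country A offers 533.95 and keeps 1200 − 533.95 = 666.05.
Round 2 (country B proposes): country A can get 666.05 next round, worth 0.86 × 666.05 = 572.803 now; country B offers that and keeps 627.197.
Round 1 (country A proposes): country B can get 627.197 next round, worth 0.59 × 627.197 = 370.04623 now, so country A offers 370.04623, keeping 829.95377.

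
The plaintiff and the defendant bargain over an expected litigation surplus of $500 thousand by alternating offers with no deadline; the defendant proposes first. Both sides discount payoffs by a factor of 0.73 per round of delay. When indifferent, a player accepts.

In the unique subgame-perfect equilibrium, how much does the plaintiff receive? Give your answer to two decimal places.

When the defendant proposes, the plaintiff accepts any offer worth at least 0.73 times what the plaintiff would get by proposing next round; and vice versa.
This gives x = 500 − 0.73y and y = 500 − 0.73x, where x and y are each side's share when it proposes.
Hence (1 − 0.73·0.73)x = 500(1 − 0.73), i.e. 0.4671·x = 135.
x ≈ 289.0173; the plaintiff's share is 500 − x ≈ 210.9827.

210.98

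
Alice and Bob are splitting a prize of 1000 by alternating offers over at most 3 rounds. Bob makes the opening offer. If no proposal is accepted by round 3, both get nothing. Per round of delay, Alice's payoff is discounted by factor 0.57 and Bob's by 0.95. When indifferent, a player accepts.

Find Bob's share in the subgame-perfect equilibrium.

971.5

Work backward from the last round.
Round 3 (Bob proposes): Alice will accept anything ≥ 0, so Bob offers 0 and keeps 1000.
Round 2 (Alice proposes): Bob can get 1000 next round, worth 0.95 × 1000 = 950 now. Alice offers 950 and keeps 1000 − 950 = 50.
Round 1 (Bob proposes): Alice can get 50 next round, worth 0.57 × 50 = 28.5 now. Bob offers 28.5 and keeps 1000 − 28.5 = 971.5.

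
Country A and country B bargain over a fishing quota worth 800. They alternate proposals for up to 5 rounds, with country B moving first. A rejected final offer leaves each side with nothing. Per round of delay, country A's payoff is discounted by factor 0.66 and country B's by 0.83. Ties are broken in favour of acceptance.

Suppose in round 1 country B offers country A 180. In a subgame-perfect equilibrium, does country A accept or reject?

Round 5 (country B proposes): country A will accept anything ≥ 0, so country B offers 0 and keeps 800.
Round 4 (country A proposes): country B can get 800 next round, worth 0.83 × 800 = 664 now. Country A offers 664 and keeps 800 − 664 = 136.
Round 3 (country B proposes): country A can get 136 next round, worth 0.66 × 136 = 89.76 now. Country B offers 89.76 and keeps 800 − 89.76 = 710.24.
Round 2 (country A proposes): country B can get 710.24 next round, worth 0.83 × 710.24 = 589.4992 now, so country A offers 589.4992, keeping 210.5008.
So by rejecting in round 1, country A gets 210.5008 next round, worth 0.66 × 210.5008 = 138.930528 now.
Offer 180 ≥ 138.930528, so country A accepts.

Accept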